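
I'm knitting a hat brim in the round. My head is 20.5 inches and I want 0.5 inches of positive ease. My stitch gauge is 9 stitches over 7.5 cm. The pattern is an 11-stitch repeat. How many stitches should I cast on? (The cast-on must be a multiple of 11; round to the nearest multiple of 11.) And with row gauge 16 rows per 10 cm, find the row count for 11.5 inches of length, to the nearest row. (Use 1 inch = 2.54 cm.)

Finished = 20.5 + 0.5 = 21 inches.
21 inches × 2.54 = 53.34 cm.
9/7.5 = 1.2 sts per cm; 53.34 × 1.2 = 64.01 sts.
Nearest multiple of 11 → 66.
11.5 inches = 29.21 cm; × 1.6 = 46.74 → 47 rows.

Cast on 66 stitches; work 47 rows.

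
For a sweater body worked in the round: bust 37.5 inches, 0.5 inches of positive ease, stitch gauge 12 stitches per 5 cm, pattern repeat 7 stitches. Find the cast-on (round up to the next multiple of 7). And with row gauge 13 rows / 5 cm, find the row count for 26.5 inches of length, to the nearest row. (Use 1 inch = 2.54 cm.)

Finished = 37.5 + 0.5 = 38 inches.
38 inches × 2.54 = 96.52 cm.
12/5 = 2.4 sts per cm; 96.52 × 2.4 = 231.65 sts.
Next multiple of 7 → 238.
26.5 inches = 67.31 cm; × 2.6 = 175.01 → 175 rows.

Cast on 238 stitches; work 175 rows.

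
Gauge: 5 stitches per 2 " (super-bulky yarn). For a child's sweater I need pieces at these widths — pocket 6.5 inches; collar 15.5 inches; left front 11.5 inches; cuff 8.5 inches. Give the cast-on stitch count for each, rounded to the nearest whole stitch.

Rate = 5/2 = 2.5 sts per in.
pocket: 6.5 × 2.5 = 16.25 → 16.
collar: 15.5 × 2.5 = 38.75 → 39.
left front: 11.5 × 2.5 = 28.75 → 29.
cuff: 8.5 × 2.5 = 21.25 → 21.

pocket 16; collar 39; left front 29; cuff 21.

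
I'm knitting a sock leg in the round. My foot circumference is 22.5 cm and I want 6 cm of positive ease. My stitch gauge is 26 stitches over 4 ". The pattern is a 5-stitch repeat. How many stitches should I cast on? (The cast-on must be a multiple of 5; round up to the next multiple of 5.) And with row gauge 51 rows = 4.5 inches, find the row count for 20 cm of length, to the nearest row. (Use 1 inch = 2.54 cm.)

Cast on 75 stitches; work 89 rows.

Finished = 22.5 + 6 = 28.5 cm.
28.5 cm × 1/2.54 = 11.22 inches.
26/4 = 6.5 sts per in; 11.22 × 6.5 = 72.93 sts.
Next multiple of 5 → 75.
20 cm = 7.87 inches; × 11.333 = 89.24 → 89 rows.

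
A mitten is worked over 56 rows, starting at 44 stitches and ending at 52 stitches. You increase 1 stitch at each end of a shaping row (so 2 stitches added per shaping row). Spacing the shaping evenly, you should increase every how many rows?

Stitches to add: |52 − 44| = 8.
Shaping rows needed: 8 / 2 = 4.
56 rows / 4 = every 14 rows.

Increase every 14th row.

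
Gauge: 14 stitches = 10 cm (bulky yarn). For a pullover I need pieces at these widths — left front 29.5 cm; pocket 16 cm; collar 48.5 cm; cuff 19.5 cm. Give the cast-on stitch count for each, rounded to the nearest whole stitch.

Rate = 14/10 = 1.4 sts per cm.
left front: 29.5 × 1.4 = 41.30 → 41.
pocket: 16 × 1.4 = 22.40 → 22.
collar: 48.5 × 1.4 = 67.90 → 68.
cuff: 19.5 × 1.4 = 27.30 → 27.

left front 41; pocket 22; collar 68; cuff 27.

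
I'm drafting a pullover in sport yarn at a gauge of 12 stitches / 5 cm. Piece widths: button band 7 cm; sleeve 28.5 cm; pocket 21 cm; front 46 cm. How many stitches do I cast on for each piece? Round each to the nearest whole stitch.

button band 17; sleeve 68; pocket 50; front 110.

Rate = 12/5 = 2.4 sts per cm.
button band: 7 × 2.4 = 16.80 → 17.
sleeve: 28.5 × 2.4 = 68.40 → 68.
pocket: 21 × 2.4 = 50.40 → 50.
front: 46 × 2.4 = 110.40 → 110.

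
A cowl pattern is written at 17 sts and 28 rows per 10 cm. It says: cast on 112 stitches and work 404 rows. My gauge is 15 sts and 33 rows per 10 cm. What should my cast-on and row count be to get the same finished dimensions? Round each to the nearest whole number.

Cast on 99 stitches; work 476 rows.

Stitches: 112 × 15/17 = 98.82 → 99.
Rows: 404 × 33/28 = 476.14 → 476.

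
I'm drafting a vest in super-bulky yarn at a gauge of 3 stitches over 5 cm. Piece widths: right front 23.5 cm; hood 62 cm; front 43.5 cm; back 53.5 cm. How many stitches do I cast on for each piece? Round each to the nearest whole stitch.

right front 14; hood 37; front 26; back 32.

Rate = 3/5 = 0.6 sts per cm.
right front: 23.5 × 0.6 = 14.10 → 14.
hood: 62 × 0.6 = 37.20 → 37.
front: 43.5 × 0.6 = 26.10 → 26.
back: 53.5 × 0.6 = 32.10 → 32.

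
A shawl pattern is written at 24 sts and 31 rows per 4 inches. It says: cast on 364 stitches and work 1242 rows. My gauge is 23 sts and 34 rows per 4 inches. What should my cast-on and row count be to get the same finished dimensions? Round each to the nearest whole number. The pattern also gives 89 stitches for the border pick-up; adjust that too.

Stitches: 364 × 23/24 = 348.83 → 349.
Rows: 1242 × 34/31 = 1362.19 → 1362.
border pick-up: 89 × 23/24 = 85.29 → 85.

Cast on 349 stitches; work 1362 rows; border pick-up 85 stitches.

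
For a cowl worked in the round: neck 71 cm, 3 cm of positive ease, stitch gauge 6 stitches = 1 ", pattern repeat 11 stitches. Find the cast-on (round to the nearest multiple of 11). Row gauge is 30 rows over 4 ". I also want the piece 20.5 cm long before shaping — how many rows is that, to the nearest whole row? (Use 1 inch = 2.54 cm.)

Cast on 176 stitches; work 61 rows.

Finished = 71 + 3 = 74 cm.
74 cm × 1/2.54 = 29.13 inches.
6/1 = 6 sts per in; 29.13 × 6 = 174.80 sts.
Nearest multiple of 11 → 176.
20.5 cm = 8.07 inches; × 7.5 = 60.53 → 61 rows.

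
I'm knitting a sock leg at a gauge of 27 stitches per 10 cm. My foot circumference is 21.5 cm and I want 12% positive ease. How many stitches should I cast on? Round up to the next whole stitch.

Cast on 66 stitches.

Finished = 21.5 × 1.12 = 24.08 cm.
27 / 10 = 2.7 sts per cm.
24.08 × 2.7 = 65.02 sts.
→ 66 sts.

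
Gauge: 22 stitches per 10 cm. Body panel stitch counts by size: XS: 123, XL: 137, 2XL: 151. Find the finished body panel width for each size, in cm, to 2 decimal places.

XS 55.91 cm; XL 62.27 cm; 2XL 68.64 cm.

22/10 = 2.2 sts per cm.
XS: 123 / 2.2 = 55.909 → 55.91 cm.
XL: 137 / 2.2 = 62.273 → 62.27 cm.
2XL: 151 / 2.2 = 68.636 → 68.64 cm.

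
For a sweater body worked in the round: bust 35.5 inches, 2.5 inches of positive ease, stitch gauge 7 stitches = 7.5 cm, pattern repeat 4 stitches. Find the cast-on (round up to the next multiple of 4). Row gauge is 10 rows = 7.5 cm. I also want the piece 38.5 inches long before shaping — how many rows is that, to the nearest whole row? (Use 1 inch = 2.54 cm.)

Finished = 35.5 + 2.5 = 38 inches.
38 inches × 2.54 = 96.52 cm.
7/7.5 = 0.933 sts per cm; 96.52 × 0.933 = 90.09 sts.
Next multiple of 4 → 92.
38.5 inches = 97.79 cm; × 1.333 = 130.39 → 130 rows.

Cast on 92 stitches; work 130 rows.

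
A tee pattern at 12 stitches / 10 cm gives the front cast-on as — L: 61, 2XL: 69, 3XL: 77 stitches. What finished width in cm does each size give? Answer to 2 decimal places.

12/10 = 1.2 sts per cm.
L: 61 / 1.2 = 50.833 → 50.83 cm.
2XL: 69 / 1.2 = 57.500 → 57.50 cm.
3XL: 77 / 1.2 = 64.167 → 64.17 cm.

L 50.83 cm; 2XL 57.50 cm; 3XL 64.17 cm.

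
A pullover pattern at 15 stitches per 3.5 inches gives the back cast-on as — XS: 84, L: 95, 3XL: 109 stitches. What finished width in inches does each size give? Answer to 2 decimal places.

XS 19.60 inches; L 22.17 inches; 3XL 25.43 inches.

15/3.5 = 4.286 sts per in.
XS: 84 / 4.286 = 19.600 → 19.60 in.
L: 95 / 4.286 = 22.167 → 22.17 in.
3XL: 109 / 4.286 = 25.433 → 25.43 in.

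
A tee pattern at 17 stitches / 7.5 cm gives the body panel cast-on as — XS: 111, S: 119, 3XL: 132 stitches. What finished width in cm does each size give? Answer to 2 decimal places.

XS 48.97 cm; S 52.50 cm; 3XL 58.24 cm.

17/7.5 = 2.267 sts per cm.
XS: 111 / 2.267 = 48.971 → 48.97 cm.
S: 119 / 2.267 = 52.500 → 52.50 cm.
3XL: 132 / 2.267 = 58.235 → 58.24 cm.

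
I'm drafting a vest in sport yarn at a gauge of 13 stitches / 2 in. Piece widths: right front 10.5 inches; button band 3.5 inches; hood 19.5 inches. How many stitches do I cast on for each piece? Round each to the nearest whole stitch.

Rate = 13/2 = 6.5 sts per in.
right front: 10.5 × 6.5 = 68.25 → 68.
button band: 3.5 × 6.5 = 22.75 → 23.
hood: 19.5 × 6.5 = 126.75 → 127.

right front 68; button band 23; hood 127.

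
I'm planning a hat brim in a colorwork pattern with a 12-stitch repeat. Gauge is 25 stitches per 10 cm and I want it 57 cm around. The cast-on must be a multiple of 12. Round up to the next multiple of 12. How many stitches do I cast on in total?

CO 144 sts.

25 / 10 = 2.5 sts per cm.
57 × 2.5 = 142.50 sts.
Next multiple of 12: 144.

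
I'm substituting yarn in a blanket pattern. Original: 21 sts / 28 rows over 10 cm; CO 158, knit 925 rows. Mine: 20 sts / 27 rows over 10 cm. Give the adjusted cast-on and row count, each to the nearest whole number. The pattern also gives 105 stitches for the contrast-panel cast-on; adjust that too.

Stitches: 158 × 20/21 = 150.48 → 150.
Rows: 925 × 27/28 = 891.96 → 892.
contrast-panel cast-on: 105 × 20/21 = 100.00 → 100.

Cast on 150 stitches; work 892 rows; contrast-panel cast-on 100 stitches.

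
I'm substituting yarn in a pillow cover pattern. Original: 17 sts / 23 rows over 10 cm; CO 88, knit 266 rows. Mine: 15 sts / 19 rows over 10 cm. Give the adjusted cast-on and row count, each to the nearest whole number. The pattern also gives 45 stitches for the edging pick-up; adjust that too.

Stitches: 88 × 15/17 = 77.65 → 78.
Rows: 266 × 19/23 = 219.74 → 220.
edging pick-up: 45 × 15/17 = 39.71 → 40.

Cast on 78 stitches; work 220 rows; edging pick-up 40 stitches.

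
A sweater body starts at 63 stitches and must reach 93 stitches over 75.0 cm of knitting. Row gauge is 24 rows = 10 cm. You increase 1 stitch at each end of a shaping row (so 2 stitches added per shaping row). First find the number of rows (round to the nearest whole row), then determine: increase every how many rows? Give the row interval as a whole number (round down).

Increase every 12th row.

Rows = 75.0 × 2.4 = 180.0 → 180 rows.
Stitches to add: 30 → 15 shaping rows (at 2 st each).
180 / 15 = 12.00 → every 12 rows.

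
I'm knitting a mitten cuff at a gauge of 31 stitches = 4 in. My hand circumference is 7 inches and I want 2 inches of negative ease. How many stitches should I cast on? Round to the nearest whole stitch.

39 stitches.

Finished = 7 − 2 = 5 in.
31 / 4 = 7.75 sts per inch.
5.00 × 7.75 = 38.75 sts.
→ 39 sts.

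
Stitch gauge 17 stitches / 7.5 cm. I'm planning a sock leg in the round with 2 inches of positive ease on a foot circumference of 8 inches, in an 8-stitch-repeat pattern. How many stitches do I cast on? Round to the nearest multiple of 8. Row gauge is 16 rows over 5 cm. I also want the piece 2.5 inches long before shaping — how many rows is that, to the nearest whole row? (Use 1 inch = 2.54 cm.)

Cast on 56 stitches; work 20 rows.

Finished = 8 + 2 = 10 inches.
10 inches × 2.54 = 25.40 cm.
17/7.5 = 2.267 sts per cm; 25.40 × 2.267 = 57.57 sts.
Nearest multiple of 8 → 56.
2.5 inches = 6.35 cm; × 3.2 = 20.32 → 20 rows.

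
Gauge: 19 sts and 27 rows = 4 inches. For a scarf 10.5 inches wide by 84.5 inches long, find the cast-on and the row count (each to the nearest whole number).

Stitch gauge = 19/4 = 4.75 sts/in; 10.5 × 4.75 = 49.88 → 50 sts.
Row gauge = 27/4 = 6.75 rows/in; 84.5 × 6.75 = 570.38 → 570 rows.

Cast on 50 stitches and work 570 rows.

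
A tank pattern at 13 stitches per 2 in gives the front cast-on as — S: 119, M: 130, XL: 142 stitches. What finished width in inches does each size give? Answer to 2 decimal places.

S 18.31 inches; M 20.00 inches; XL 21.85 inches.

13/2 = 6.5 sts per in.
S: 119 / 6.5 = 18.308 → 18.31 in.
M: 130 / 6.5 = 20.000 → 20.00 in.
XL: 142 / 6.5 = 21.846 → 21.85 in.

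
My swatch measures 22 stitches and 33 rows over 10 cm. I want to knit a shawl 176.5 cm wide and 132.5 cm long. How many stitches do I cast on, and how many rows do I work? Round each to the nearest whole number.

Cast on 388 stitches and work 437 rows.

Stitch gauge = 22/10 = 2.2 sts/cm; 176.5 × 2.2 = 388.30 → 388 sts.
Row gauge = 33/10 = 3.3 rows/cm; 132.5 × 3.3 = 437.25 → 437 rows.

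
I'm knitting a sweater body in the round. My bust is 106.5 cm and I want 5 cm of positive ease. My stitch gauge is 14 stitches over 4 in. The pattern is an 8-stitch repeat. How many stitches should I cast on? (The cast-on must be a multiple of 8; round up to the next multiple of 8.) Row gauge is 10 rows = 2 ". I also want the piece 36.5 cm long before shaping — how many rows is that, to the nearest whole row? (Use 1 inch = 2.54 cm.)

Finished = 106.5 + 5 = 111.5 cm.
111.5 cm × 1/2.54 = 43.90 inches.
14/4 = 3.5 sts per in; 43.90 × 3.5 = 153.64 sts.
Next multiple of 8 → 160.
36.5 cm = 14.37 inches; × 5 = 71.85 → 72 rows.

Cast on 160 stitches; work 72 rows.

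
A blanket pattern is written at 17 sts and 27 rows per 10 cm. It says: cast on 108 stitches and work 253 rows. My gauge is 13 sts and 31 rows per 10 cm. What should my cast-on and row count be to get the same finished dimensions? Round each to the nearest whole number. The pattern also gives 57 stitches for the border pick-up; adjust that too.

Stitches: 108 × 13/17 = 82.59 → 83.
Rows: 253 × 31/27 = 290.48 → 290.
border pick-up: 57 × 13/17 = 43.59 → 44.

Cast on 83 stitches; work 290 rows; border pick-up 44 stitches.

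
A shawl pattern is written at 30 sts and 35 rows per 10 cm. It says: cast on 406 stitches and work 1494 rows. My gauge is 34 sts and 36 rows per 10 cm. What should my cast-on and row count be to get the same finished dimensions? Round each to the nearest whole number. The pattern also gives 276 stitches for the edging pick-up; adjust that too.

Stitches: 406 × 34/30 = 460.13 → 460.
Rows: 1494 × 36/35 = 1536.69 → 1537.
edging pick-up: 276 × 34/30 = 312.80 → 313.

Cast on 460 stitches; work 1537 rows; edging pick-up 313 stitches.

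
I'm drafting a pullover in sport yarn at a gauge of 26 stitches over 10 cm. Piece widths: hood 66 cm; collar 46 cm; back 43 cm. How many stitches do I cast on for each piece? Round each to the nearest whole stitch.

hood 172; collar 120; back 112.

Rate = 26/10 = 2.6 sts per cm.
hood: 66 × 2.6 = 171.60 → 172.
collar: 46 × 2.6 = 119.60 → 120.
back: 43 × 2.6 = 111.80 → 112.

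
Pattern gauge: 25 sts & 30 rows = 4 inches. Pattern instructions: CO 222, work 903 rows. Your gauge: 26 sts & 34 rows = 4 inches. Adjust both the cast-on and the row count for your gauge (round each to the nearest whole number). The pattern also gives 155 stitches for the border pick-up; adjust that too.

Cast on 231 stitches; work 1023 rows; border pick-up 161 stitches.

Stitches: 222 × 26/25 = 230.88 → 231.
Rows: 903 × 34/30 = 1023.40 → 1023.
border pick-up: 155 × 26/25 = 161.20 → 161.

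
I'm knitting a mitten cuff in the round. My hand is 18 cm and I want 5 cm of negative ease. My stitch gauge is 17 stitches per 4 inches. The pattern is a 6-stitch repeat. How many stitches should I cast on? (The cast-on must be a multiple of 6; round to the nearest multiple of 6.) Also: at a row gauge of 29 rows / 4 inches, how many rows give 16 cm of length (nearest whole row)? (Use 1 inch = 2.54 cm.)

Finished = 18 − 5 = 13 cm.
13 cm × 1/2.54 = 5.12 inches.
17/4 = 4.25 sts per in; 5.12 × 4.25 = 21.75 sts.
Nearest multiple of 6 → 24.
16 cm = 6.30 inches; × 7.25 = 45.67 → 46 rows.

Cast on 24 stitches; work 46 rows.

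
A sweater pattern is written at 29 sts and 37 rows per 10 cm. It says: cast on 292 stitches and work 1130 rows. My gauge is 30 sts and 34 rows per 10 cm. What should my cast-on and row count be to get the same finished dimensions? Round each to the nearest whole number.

Cast on 302 stitches; work 1038 rows.

Stitches: 292 × 30/29 = 302.07 → 302.
Rows: 1130 × 34/37 = 1038.38 → 1038.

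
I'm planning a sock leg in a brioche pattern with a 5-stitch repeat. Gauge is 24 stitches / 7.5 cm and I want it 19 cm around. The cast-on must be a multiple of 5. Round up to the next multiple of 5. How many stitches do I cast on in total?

24 / 7.5 = 3.2 sts per cm.
19 × 3.2 = 60.80 sts.
Next multiple of 5: 65.

Cast on 65 stitches.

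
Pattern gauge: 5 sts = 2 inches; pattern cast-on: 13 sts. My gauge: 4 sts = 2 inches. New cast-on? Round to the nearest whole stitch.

10 stitches.

Scale factor = 4 / 5 = 0.800.
13 × 4 / 5 = 10.40 sts.
→ 10 sts.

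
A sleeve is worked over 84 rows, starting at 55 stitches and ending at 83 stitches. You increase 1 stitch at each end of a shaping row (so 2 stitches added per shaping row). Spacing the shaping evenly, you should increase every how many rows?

Increase every 6th row.

Stitches to add: |83 − 55| = 28.
Shaping rows needed: 28 / 2 = 14.
84 rows / 14 = every 6 rows.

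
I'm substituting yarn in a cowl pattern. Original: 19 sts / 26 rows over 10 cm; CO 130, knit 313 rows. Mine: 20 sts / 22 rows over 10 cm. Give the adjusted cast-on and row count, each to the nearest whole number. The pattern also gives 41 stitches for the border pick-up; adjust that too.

Cast on 137 stitches; work 265 rows; border pick-up 43 stitches.

Stitches: 130 × 20/19 = 136.84 → 137.
Rows: 313 × 22/26 = 264.85 → 265.
border pick-up: 41 × 20/19 = 43.16 → 43.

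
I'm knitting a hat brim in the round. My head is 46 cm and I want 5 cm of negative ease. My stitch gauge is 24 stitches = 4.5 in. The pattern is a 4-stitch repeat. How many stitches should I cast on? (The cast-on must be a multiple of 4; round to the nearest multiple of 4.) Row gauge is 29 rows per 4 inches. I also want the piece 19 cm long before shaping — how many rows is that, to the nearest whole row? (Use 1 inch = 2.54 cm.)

Cast on 88 stitches; work 54 rows.

Finished = 46 − 5 = 41 cm.
41 cm × 1/2.54 = 16.14 inches.
24/4.5 = 5.333 sts per in; 16.14 × 5.333 = 86.09 sts.
Nearest multiple of 4 → 88.
19 cm = 7.48 inches; × 7.25 = 54.23 → 54 rows.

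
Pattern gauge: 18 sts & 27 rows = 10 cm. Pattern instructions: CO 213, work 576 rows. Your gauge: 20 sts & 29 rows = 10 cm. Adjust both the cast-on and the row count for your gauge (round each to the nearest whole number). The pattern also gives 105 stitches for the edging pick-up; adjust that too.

Cast on 237 stitches; work 619 rows; edging pick-up 117 stitches.

Stitches: 213 × 20/18 = 236.67 → 237.
Rows: 576 × 29/27 = 618.67 → 619.
edging pick-up: 105 × 20/18 = 116.67 → 117.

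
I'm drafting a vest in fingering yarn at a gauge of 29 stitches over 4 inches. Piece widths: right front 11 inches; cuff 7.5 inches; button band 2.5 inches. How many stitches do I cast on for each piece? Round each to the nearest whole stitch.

Rate = 29/4 = 7.25 sts per in.
right front: 11 × 7.25 = 79.75 → 80.
cuff: 7.5 × 7.25 = 54.38 → 54.
button band: 2.5 × 7.25 = 18.12 → 18.

right front 80; cuff 54; button band 18.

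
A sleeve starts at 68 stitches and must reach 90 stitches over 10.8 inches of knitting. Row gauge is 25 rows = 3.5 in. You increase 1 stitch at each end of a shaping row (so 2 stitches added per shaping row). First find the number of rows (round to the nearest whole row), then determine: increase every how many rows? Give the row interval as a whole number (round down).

Increase every 7th row.

Rows = 10.8 × 7.143 = 77.1 → 77 rows.
Stitches to add: 22 → 11 shaping rows (at 2 st each).
77 / 11 = 7.00 → every 7 rows.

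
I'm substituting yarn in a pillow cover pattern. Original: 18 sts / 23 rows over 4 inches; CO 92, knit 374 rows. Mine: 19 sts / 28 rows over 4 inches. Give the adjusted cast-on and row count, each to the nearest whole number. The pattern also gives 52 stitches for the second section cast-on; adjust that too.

Stitches: 92 × 19/18 = 97.11 → 97.
Rows: 374 × 28/23 = 455.30 → 455.
second section cast-on: 52 × 19/18 = 54.89 → 55.

Cast on 97 stitches; work 455 rows; second section cast-on 55 stitches.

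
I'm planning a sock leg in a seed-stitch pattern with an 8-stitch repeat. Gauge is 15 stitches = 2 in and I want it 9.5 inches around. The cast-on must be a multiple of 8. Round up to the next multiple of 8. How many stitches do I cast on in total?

15 / 2 = 7.5 sts per inch.
9.5 × 7.5 = 71.25 sts.
Next multiple of 8: 72.

72 stitches.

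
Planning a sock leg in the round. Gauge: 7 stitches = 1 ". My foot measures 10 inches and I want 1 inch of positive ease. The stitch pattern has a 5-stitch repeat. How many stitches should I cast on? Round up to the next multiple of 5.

Finished = 10 + 1 = 11 inches.
7 / 1 = 7 sts/in.
11 × 7 = 77.00 sts.
Next multiple of 5: 80.

Cast on 80 stitches.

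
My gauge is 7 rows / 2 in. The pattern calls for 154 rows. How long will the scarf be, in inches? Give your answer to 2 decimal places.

44.00 inches.

7 rows / 2 inch = 3.5 rows per inch.
154 / 3.5 = 44.000 inches.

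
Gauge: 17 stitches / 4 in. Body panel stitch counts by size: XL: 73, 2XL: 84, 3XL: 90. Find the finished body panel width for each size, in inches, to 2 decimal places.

17/4 = 4.25 sts per in.
XL: 73 / 4.25 = 17.176 → 17.18 in.
2XL: 84 / 4.25 = 19.765 → 19.76 in.
3XL: 90 / 4.25 = 21.176 → 21.18 in.

XL 17.18 inches; 2XL 19.76 inches; 3XL 21.18 inches.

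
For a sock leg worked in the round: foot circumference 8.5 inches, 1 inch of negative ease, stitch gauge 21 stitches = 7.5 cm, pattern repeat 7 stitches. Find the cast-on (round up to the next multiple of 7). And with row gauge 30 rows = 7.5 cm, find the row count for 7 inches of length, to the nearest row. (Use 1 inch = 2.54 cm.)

Finished = 8.5 − 1 = 7.5 inches.
7.5 inches × 2.54 = 19.05 cm.
21/7.5 = 2.8 sts per cm; 19.05 × 2.8 = 53.34 sts.
Next multiple of 7 → 56.
7 inches = 17.78 cm; × 4 = 71.12 → 71 rows.

Cast on 56 stitches; work 71 rows.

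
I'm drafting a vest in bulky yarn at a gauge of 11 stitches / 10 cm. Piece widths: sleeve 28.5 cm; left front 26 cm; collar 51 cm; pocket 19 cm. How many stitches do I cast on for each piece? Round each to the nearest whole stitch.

Rate = 11/10 = 1.1 sts per cm.
sleeve: 28.5 × 1.1 = 31.35 → 31.
left front: 26 × 1.1 = 28.60 → 29.
collar: 51 × 1.1 = 56.10 → 56.
pocket: 19 × 1.1 = 20.90 → 21.

sleeve 31; left front 29; collar 56; pocket 21.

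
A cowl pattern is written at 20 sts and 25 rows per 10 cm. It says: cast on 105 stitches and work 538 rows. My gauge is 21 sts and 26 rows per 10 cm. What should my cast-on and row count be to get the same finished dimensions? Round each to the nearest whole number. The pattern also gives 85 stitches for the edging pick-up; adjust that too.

Stitches: 105 × 21/20 = 110.25 → 110.
Rows: 538 × 26/25 = 559.52 → 560.
edging pick-up: 85 × 21/20 = 89.25 → 89.

Cast on 110 stitches; work 560 rows; edging pick-up 89 stitches.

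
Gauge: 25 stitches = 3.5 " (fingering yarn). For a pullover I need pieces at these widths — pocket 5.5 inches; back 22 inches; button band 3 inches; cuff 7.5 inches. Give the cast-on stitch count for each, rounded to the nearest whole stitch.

pocket 39; back 157; button band 21; cuff 54.

Rate = 25/3.5 = 7.143 sts per in.
pocket: 5.5 × 7.143 = 39.29 → 39.
back: 22 × 7.143 = 157.14 → 157.
button band: 3 × 7.143 = 21.43 → 21.
cuff: 7.5 × 7.143 = 53.57 → 54.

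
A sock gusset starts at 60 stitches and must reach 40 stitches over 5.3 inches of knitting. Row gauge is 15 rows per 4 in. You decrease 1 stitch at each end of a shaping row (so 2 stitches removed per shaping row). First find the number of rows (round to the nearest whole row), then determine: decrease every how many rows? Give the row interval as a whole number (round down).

Rows = 5.3 × 3.75 = 19.9 → 20 rows.
Stitches to remove: 20 → 10 shaping rows (at 2 st each).
20 / 10 = 2.00 → every 2 rows.

Decrease every 2nd row.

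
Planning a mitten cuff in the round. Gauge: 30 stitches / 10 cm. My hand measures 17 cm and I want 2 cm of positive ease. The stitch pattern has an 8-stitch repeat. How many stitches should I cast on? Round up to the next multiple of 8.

Finished = 17 + 2 = 19 cm.
30 / 10 = 3 sts/cm.
19 × 3 = 57.00 sts.
Next multiple of 8: 64.

Cast on 64 stitches.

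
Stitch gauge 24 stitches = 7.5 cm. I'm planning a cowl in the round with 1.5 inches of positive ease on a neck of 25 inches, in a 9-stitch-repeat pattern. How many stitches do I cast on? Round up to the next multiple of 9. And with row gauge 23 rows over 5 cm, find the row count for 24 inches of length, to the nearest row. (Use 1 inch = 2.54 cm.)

Finished = 25 + 1.5 = 26.5 inches.
26.5 inches × 2.54 = 67.31 cm.
24/7.5 = 3.2 sts per cm; 67.31 × 3.2 = 215.39 sts.
Next multiple of 9 → 216.
24 inches = 60.96 cm; × 4.6 = 280.42 → 280 rows.

Cast on 216 stitches; work 280 rows.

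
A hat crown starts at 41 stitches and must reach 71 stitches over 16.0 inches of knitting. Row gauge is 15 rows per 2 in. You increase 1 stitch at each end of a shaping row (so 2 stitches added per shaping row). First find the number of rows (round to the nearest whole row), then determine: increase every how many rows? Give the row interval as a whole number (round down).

Rows = 16.0 × 7.5 = 120.0 → 120 rows.
Stitches to add: 30 → 15 shaping rows (at 2 st each).
120 / 15 = 8.00 → every 8 rows.

Increase every 8th row.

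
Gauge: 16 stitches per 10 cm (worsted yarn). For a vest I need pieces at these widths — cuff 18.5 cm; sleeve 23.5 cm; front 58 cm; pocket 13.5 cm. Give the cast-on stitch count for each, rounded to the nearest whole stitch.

cuff 30; sleeve 38; front 93; pocket 22.

Rate = 16/10 = 1.6 sts per cm.
cuff: 18.5 × 1.6 = 29.60 → 30.
sleeve: 23.5 × 1.6 = 37.60 → 38.
front: 58 × 1.6 = 92.80 → 93.
pocket: 13.5 × 1.6 = 21.60 → 22.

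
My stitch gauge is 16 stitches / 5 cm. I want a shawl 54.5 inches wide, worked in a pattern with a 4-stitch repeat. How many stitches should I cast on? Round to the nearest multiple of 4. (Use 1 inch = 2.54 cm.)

54.5 in = 54.5 × 2.54 = 138.43 cm.
16 / 5 = 3.2 sts/cm.
138.43 × 3.2 = 442.98 sts.
→ 444.

444 stitches.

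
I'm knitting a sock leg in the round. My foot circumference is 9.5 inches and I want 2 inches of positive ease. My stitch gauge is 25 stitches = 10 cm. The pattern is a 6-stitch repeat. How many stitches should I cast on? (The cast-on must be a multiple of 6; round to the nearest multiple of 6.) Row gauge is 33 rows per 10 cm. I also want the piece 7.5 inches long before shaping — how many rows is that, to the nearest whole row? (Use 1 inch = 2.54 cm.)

Cast on 72 stitches; work 63 rows.

Finished = 9.5 + 2 = 11.5 inches.
11.5 inches × 2.54 = 29.21 cm.
25/10 = 2.5 sts per cm; 29.21 × 2.5 = 73.03 sts.
Nearest multiple of 6 → 72.
7.5 inches = 19.05 cm; × 3.3 = 62.87 → 63 rows.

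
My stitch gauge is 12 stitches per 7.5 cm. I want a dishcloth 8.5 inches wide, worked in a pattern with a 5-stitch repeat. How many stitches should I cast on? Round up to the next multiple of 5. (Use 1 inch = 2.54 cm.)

Cast on 35 stitches.

8.5 in = 8.5 × 2.54 = 21.59 cm.
12 / 7.5 = 1.6 sts/cm.
21.59 × 1.6 = 34.54 sts.
→ 35.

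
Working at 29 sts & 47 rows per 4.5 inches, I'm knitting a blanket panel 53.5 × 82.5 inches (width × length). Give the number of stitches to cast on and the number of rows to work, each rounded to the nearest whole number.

Cast on 345 stitches and work 862 rows.

Stitch gauge = 29/4.5 = 6.444 sts/in; 53.5 × 6.444 = 344.78 → 345 sts.
Row gauge = 47/4.5 = 10.444 rows/in; 82.5 × 10.444 = 861.67 → 862 rows.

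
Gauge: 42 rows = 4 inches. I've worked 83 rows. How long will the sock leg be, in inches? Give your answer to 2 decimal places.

7.90 inches.

42 rows / 4 inch = 10.5 rows per inch.
83 / 10.5 = 7.905 inches.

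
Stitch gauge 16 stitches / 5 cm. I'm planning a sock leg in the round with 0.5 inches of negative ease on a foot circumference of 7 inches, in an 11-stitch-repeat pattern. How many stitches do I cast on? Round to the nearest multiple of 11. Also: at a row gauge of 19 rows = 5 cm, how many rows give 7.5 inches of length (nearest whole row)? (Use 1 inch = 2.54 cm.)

Finished = 7 − 0.5 = 6.5 inches.
6.5 inches × 2.54 = 16.51 cm.
16/5 = 3.2 sts per cm; 16.51 × 3.2 = 52.83 sts.
Nearest multiple of 11 → 55.
7.5 inches = 19.05 cm; × 3.8 = 72.39 → 72 rows.

Cast on 55 stitches; work 72 rows.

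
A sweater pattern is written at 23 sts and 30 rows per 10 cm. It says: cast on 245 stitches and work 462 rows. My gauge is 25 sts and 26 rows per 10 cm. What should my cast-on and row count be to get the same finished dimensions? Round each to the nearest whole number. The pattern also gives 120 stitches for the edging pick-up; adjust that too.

Cast on 266 stitches; work 400 rows; edging pick-up 130 stitches.

Stitches: 245 × 25/23 = 266.30 → 266.
Rows: 462 × 26/30 = 400.40 → 400.
edging pick-up: 120 × 25/23 = 130.43 → 130.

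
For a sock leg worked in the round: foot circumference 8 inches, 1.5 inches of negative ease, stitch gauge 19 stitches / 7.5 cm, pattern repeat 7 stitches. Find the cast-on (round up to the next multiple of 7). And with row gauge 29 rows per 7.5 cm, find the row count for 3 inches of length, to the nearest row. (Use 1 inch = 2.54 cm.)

Cast on 42 stitches; work 29 rows.

Finished = 8 − 1.5 = 6.5 inches.
6.5 inches × 2.54 = 16.51 cm.
19/7.5 = 2.533 sts per cm; 16.51 × 2.533 = 41.83 sts.
Next multiple of 7 → 42.
3 inches = 7.62 cm; × 3.867 = 29.46 → 29 rows.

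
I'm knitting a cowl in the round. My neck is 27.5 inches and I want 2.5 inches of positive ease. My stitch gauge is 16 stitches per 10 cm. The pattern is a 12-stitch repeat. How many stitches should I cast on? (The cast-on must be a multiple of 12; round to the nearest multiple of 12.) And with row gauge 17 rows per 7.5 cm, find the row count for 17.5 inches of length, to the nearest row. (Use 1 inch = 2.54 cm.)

Cast on 120 stitches; work 101 rows.

Finished = 27.5 + 2.5 = 30 inches.
30 inches × 2.54 = 76.20 cm.
16/10 = 1.6 sts per cm; 76.20 × 1.6 = 121.92 sts.
Nearest multiple of 12 → 120.
17.5 inches = 44.45 cm; × 2.267 = 100.75 → 101 rows.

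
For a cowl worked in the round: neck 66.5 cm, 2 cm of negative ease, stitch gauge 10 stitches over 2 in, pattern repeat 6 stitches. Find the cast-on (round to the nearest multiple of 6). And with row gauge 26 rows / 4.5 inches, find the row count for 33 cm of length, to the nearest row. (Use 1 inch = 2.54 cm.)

Cast on 126 stitches; work 75 rows.

Finished = 66.5 − 2 = 64.5 cm.
64.5 cm × 1/2.54 = 25.39 inches.
10/2 = 5 sts per in; 25.39 × 5 = 126.97 sts.
Nearest multiple of 6 → 126.
33 cm = 12.99 inches; × 5.778 = 75.07 → 75 rows.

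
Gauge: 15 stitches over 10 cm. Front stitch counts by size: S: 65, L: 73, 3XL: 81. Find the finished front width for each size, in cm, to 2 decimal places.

15/10 = 1.5 sts per cm.
S: 65 / 1.5 = 43.333 → 43.33 cm.
L: 73 / 1.5 = 48.667 → 48.67 cm.
3XL: 81 / 1.5 = 54.000 → 54.00 cm.

S 43.33 cm; L 48.67 cm; 3XL 54.00 cm.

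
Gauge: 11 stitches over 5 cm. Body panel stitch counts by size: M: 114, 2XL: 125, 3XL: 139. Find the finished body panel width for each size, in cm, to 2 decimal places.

M 51.82 cm; 2XL 56.82 cm; 3XL 63.18 cm.

11/5 = 2.2 sts per cm.
M: 114 / 2.2 = 51.818 → 51.82 cm.
2XL: 125 / 2.2 = 56.818 → 56.82 cm.
3XL: 139 / 2.2 = 63.182 → 63.18 cm.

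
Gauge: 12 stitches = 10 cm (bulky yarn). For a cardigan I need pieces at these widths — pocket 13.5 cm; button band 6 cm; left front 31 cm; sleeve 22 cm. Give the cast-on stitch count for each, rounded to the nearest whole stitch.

Rate = 12/10 = 1.2 sts per cm.
pocket: 13.5 × 1.2 = 16.20 → 16.
button band: 6 × 1.2 = 7.20 → 7.
left front: 31 × 1.2 = 37.20 → 37.
sleeve: 22 × 1.2 = 26.40 → 26.

pocket 16; button band 7; left front 37; sleeve 26.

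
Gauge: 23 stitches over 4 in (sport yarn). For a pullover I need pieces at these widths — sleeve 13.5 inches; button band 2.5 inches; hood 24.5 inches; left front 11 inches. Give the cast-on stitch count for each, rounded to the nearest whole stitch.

sleeve 78; button band 14; hood 141; left front 63.

Rate = 23/4 = 5.75 sts per in.
sleeve: 13.5 × 5.75 = 77.62 → 78.
button band: 2.5 × 5.75 = 14.38 → 14.
hood: 24.5 × 5.75 = 140.88 → 141.
left front: 11 × 5.75 = 63.25 → 63.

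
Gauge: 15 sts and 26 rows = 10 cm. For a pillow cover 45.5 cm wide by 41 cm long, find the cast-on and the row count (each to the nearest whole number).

Stitch gauge = 15/10 = 1.5 sts/cm; 45.5 × 1.5 = 68.25 → 68 sts.
Row gauge = 26/10 = 2.6 rows/cm; 41 × 2.6 = 106.60 → 107 rows.

Cast on 68 stitches and work 107 rows.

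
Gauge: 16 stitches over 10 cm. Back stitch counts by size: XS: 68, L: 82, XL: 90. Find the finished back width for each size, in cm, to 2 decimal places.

16/10 = 1.6 sts per cm.
XS: 68 / 1.6 = 42.500 → 42.50 cm.
L: 82 / 1.6 = 51.250 → 51.25 cm.
XL: 90 / 1.6 = 56.250 → 56.25 cm.

XS 42.50 cm; L 51.25 cm; XL 56.25 cm.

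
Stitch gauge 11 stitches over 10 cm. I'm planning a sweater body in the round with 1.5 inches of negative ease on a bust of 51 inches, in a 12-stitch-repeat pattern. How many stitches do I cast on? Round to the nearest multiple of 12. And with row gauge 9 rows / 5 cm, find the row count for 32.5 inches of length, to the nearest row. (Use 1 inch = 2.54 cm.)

Cast on 144 stitches; work 149 rows.

Finished = 51 − 1.5 = 49.5 inches.
49.5 inches × 2.54 = 125.73 cm.
11/10 = 1.1 sts per cm; 125.73 × 1.1 = 138.30 sts.
Nearest multiple of 12 → 144.
32.5 inches = 82.55 cm; × 1.8 = 148.59 → 149 rows.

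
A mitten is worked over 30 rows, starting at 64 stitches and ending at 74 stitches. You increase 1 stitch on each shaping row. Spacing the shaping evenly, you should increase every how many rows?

Increase every 3rd row.

Stitches to add: |74 − 64| = 10.
Shaping rows needed: 10 / 1 = 10.
30 rows / 10 = every 3 rows.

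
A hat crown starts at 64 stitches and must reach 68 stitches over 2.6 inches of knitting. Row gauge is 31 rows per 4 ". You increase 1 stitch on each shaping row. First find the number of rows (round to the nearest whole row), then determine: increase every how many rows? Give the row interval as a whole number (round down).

Rows = 2.6 × 7.75 = 20.2 → 20 rows.
Stitches to add: 4 → 4 shaping rows (at 1 st each).
20 / 4 = 5.00 → every 5 rows.

Increase every 5th row.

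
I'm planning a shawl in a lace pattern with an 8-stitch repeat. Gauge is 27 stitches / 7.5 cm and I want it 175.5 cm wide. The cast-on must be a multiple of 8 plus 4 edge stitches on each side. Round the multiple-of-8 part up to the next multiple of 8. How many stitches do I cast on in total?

27 / 7.5 = 3.6 sts per cm.
175.5 × 3.6 = 631.80 sts.
Less 8 edge sts → 623.80 for the repeat.
Next multiple of 8: 624.
Add back 8 edge sts → 632.

Cast on 632 stitches.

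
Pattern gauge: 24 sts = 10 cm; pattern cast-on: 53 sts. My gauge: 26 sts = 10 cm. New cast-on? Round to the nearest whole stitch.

CO 57 sts.

Scale factor = 26 / 24 = 1.083.
53 × 26 / 24 = 57.42 sts.
→ 57 sts.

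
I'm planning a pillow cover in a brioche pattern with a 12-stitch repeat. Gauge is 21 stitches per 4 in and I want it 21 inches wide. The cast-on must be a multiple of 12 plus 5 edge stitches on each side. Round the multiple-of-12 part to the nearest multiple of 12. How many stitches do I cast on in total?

21 / 4 = 5.25 sts per inch.
21 × 5.25 = 110.25 sts.
Less 10 edge sts → 100.25 for the repeat.
Nearest multiple of 12: 96.
Add back 10 edge sts → 106.

Cast on 106 stitches.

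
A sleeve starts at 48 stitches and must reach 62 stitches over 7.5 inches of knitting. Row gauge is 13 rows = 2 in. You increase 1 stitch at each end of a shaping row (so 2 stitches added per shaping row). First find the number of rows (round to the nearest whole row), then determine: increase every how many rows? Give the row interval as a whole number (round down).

Increase every 7th row.

Rows = 7.5 × 6.5 = 48.8 → 49 rows.
Stitches to add: 14 → 7 shaping rows (at 2 st each).
49 / 7 = 7.00 → every 7 rows.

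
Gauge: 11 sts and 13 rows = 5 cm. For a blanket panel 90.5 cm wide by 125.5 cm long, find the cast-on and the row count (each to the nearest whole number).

Cast on 199 stitches and work 326 rows.

Stitch gauge = 11/5 = 2.2 sts/cm; 90.5 × 2.2 = 199.10 → 199 sts.
Row gauge = 13/5 = 2.6 rows/cm; 125.5 × 2.6 = 326.30 → 326 rows.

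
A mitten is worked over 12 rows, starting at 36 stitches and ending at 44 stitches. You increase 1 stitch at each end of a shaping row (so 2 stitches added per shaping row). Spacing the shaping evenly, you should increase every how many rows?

Stitches to add: |44 − 36| = 8.
Shaping rows needed: 8 / 2 = 4.
12 rows / 4 = every 3 rows.

Increase every 3rd row.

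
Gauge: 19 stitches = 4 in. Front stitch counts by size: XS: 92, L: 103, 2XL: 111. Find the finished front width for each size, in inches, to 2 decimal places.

XS 19.37 inches; L 21.68 inches; 2XL 23.37 inches.

19/4 = 4.75 sts per in.
XS: 92 / 4.75 = 19.368 → 19.37 in.
L: 103 / 4.75 = 21.684 → 21.68 in.
2XL: 111 / 4.75 = 23.368 → 23.37 in.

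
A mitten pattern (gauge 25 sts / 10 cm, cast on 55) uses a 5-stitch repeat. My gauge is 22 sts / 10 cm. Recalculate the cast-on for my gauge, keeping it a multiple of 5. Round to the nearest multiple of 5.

55 × 22 / 25 = 48.40.
Nearest multiple of 5: 50.

50 stitches.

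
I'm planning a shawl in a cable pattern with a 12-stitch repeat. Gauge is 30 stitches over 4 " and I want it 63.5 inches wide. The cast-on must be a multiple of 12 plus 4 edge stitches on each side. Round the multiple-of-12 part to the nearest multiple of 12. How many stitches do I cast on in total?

476 stitches.

30 / 4 = 7.5 sts per inch.
63.5 × 7.5 = 476.25 sts.
Less 8 edge sts → 468.25 for the repeat.
Nearest multiple of 12: 468.
Add back 8 edge sts → 476.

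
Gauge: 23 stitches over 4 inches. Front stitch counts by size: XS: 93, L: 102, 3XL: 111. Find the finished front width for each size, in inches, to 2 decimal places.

23/4 = 5.75 sts per in.
XS: 93 / 5.75 = 16.174 → 16.17 in.
L: 102 / 5.75 = 17.739 → 17.74 in.
3XL: 111 / 5.75 = 19.304 → 19.30 in.

XS 16.17 inches; L 17.74 inches; 3XL 19.30 inches.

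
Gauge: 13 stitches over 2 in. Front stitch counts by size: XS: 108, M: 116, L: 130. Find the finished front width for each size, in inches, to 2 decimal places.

XS 16.62 inches; M 17.85 inches; L 20.00 inches.

13/2 = 6.5 sts per in.
XS: 108 / 6.5 = 16.615 → 16.62 in.
M: 116 / 6.5 = 17.846 → 17.85 in.
L: 130 / 6.5 = 20.000 → 20.00 in.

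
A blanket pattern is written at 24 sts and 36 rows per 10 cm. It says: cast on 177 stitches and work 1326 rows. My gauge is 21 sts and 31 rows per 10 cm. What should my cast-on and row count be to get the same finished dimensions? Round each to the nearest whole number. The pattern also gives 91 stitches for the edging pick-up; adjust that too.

Stitches: 177 × 21/24 = 154.88 → 155.
Rows: 1326 × 31/36 = 1141.83 → 1142.
edging pick-up: 91 × 21/24 = 79.62 → 80.

Cast on 155 stitches; work 1142 rows; edging pick-up 80 stitches.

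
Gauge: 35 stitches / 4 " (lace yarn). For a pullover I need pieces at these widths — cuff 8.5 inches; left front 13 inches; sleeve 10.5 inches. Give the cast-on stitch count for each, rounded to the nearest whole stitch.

cuff 74; left front 114; sleeve 92.

Rate = 35/4 = 8.75 sts per in.
cuff: 8.5 × 8.75 = 74.38 → 74.
left front: 13 × 8.75 = 113.75 → 114.
sleeve: 10.5 × 8.75 = 91.88 → 92.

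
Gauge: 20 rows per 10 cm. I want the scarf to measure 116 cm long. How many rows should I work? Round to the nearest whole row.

20 rows / 10 cm = 2 rows per cm.
116 × 2 = 232.00 rows.

Knit 232 rows.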